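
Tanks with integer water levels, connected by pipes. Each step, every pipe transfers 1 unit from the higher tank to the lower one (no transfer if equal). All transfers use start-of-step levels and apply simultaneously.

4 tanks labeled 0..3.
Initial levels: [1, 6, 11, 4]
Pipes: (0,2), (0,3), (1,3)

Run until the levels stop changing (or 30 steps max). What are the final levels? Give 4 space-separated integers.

Step 1: flows [2->0,3->0,1->3] -> levels [3 5 10 4]
Step 2: flows [2->0,3->0,1->3] -> levels [5 4 9 4]
Step 3: flows [2->0,0->3,1=3] -> levels [5 4 8 5]
Step 4: flows [2->0,0=3,3->1] -> levels [6 5 7 4]
Step 5: flows [2->0,0->3,1->3] -> levels [6 4 6 6]
Step 6: flows [0=2,0=3,3->1] -> levels [6 5 6 5]
Step 7: flows [0=2,0->3,1=3] -> levels [5 5 6 6]
Step 8: flows [2->0,3->0,3->1] -> levels [7 6 5 4]
Step 9: flows [0->2,0->3,1->3] -> levels [5 5 6 6]
  -> period-2 cycle: step 9 state = step 7 state; never stabilizes
  -> state at step 30: (30-7) mod 2 = 1, same as step 8 -> [7 6 5 4]

Answer: 7 6 5 4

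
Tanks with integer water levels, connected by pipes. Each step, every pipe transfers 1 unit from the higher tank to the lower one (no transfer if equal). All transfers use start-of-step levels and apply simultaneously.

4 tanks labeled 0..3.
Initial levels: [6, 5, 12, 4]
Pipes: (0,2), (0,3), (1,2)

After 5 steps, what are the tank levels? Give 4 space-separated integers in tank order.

Step 1: flows [2->0,0->3,2->1] -> levels [6 6 10 5]
Step 2: flows [2->0,0->3,2->1] -> levels [6 7 8 6]
Step 3: flows [2->0,0=3,2->1] -> levels [7 8 6 6]
Step 4: flows [0->2,0->3,1->2] -> levels [5 7 8 7]
Step 5: flows [2->0,3->0,2->1] -> levels [7 8 6 6]

Answer: 7 8 6 6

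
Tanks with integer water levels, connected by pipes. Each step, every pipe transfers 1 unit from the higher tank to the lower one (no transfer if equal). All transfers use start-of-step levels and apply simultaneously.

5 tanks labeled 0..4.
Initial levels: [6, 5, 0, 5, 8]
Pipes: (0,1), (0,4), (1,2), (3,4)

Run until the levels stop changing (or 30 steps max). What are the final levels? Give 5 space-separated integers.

Step 1: flows [0->1,4->0,1->2,4->3] -> levels [6 5 1 6 6]
Step 2: flows [0->1,0=4,1->2,3=4] -> levels [5 5 2 6 6]
Step 3: flows [0=1,4->0,1->2,3=4] -> levels [6 4 3 6 5]
Step 4: flows [0->1,0->4,1->2,3->4] -> levels [4 4 4 5 7]
Step 5: flows [0=1,4->0,1=2,4->3] -> levels [5 4 4 6 5]
Step 6: flows [0->1,0=4,1=2,3->4] -> levels [4 5 4 5 6]
Step 7: flows [1->0,4->0,1->2,4->3] -> levels [6 3 5 6 4]
Step 8: flows [0->1,0->4,2->1,3->4] -> levels [4 5 4 5 6]
  -> period-2 cycle: step 8 state = step 6 state; never stabilizes
  -> state at step 30: (30-6) mod 2 = 0, same as step 6 -> [4 5 4 5 6]

Answer: 4 5 4 5 6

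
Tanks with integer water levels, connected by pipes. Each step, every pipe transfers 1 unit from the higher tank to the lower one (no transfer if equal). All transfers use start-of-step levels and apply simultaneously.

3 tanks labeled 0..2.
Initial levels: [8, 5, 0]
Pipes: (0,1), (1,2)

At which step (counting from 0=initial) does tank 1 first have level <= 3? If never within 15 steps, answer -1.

Step 1: flows [0->1,1->2] -> levels [7 5 1]
Step 2: flows [0->1,1->2] -> levels [6 5 2]
Step 3: flows [0->1,1->2] -> levels [5 5 3]
Step 4: flows [0=1,1->2] -> levels [5 4 4]
Step 5: flows [0->1,1=2] -> levels [4 5 4]
Step 6: flows [1->0,1->2] -> levels [5 3 5]
Tank 1 first reaches <=3 at step 6

Answer: 6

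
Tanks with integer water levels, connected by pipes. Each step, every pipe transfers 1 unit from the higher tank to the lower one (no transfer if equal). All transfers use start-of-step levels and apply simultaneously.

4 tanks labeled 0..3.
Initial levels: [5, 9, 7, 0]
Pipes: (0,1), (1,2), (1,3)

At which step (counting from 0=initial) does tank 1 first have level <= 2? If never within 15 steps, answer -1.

Answer: -1

Derivation:
Step 1: flows [1->0,1->2,1->3] -> levels [6 6 8 1]
Step 2: flows [0=1,2->1,1->3] -> levels [6 6 7 2]
Step 3: flows [0=1,2->1,1->3] -> levels [6 6 6 3]
Step 4: flows [0=1,1=2,1->3] -> levels [6 5 6 4]
Step 5: flows [0->1,2->1,1->3] -> levels [5 6 5 5]
Step 6: flows [1->0,1->2,1->3] -> levels [6 3 6 6]
Step 7: flows [0->1,2->1,3->1] -> levels [5 6 5 5]
  -> period-2 cycle (repeats step 5); tank 1 never drops to <=2
Tank 1 never reaches <=2 within 15 steps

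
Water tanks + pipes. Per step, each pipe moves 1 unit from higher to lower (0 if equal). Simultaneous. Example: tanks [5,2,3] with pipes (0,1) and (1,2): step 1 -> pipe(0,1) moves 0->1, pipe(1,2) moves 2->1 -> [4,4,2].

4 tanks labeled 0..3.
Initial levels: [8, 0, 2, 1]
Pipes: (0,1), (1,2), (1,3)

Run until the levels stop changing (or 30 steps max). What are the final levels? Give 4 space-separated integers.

Answer: 2 5 2 2

Derivation:
Step 1: flows [0->1,2->1,3->1] -> levels [7 3 1 0]
Step 2: flows [0->1,1->2,1->3] -> levels [6 2 2 1]
Step 3: flows [0->1,1=2,1->3] -> levels [5 2 2 2]
Step 4: flows [0->1,1=2,1=3] -> levels [4 3 2 2]
Step 5: flows [0->1,1->2,1->3] -> levels [3 2 3 3]
Step 6: flows [0->1,2->1,3->1] -> levels [2 5 2 2]
Step 7: flows [1->0,1->2,1->3] -> levels [3 2 3 3]
  -> period-2 cycle: step 7 state = step 5 state; never stabilizes
  -> state at step 30: (30-5) mod 2 = 1, same as step 6 -> [2 5 2 2]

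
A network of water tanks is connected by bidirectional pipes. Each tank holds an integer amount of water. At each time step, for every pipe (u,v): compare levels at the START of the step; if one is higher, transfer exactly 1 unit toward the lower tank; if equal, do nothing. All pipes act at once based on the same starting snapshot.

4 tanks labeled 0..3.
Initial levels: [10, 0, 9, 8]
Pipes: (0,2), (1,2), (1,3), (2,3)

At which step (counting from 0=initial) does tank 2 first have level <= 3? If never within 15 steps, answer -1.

Step 1: flows [0->2,2->1,3->1,2->3] -> levels [9 2 8 8]
Step 2: flows [0->2,2->1,3->1,2=3] -> levels [8 4 8 7]
Step 3: flows [0=2,2->1,3->1,2->3] -> levels [8 6 6 7]
Step 4: flows [0->2,1=2,3->1,3->2] -> levels [7 7 8 5]
Step 5: flows [2->0,2->1,1->3,2->3] -> levels [8 7 5 7]
Step 6: flows [0->2,1->2,1=3,3->2] -> levels [7 6 8 6]
Step 7: flows [2->0,2->1,1=3,2->3] -> levels [8 7 5 7]
  -> period-2 cycle (repeats step 5); tank 2 never drops to <=3
Tank 2 never reaches <=3 within 15 steps

Answer: -1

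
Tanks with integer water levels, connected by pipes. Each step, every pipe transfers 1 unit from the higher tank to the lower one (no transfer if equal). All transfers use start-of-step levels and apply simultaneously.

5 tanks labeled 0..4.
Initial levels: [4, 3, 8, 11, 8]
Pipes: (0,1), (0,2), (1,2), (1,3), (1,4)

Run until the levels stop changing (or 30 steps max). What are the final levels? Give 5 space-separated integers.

Step 1: flows [0->1,2->0,2->1,3->1,4->1] -> levels [4 7 6 10 7]
Step 2: flows [1->0,2->0,1->2,3->1,1=4] -> levels [6 6 6 9 7]
Step 3: flows [0=1,0=2,1=2,3->1,4->1] -> levels [6 8 6 8 6]
Step 4: flows [1->0,0=2,1->2,1=3,1->4] -> levels [7 5 7 8 7]
Step 5: flows [0->1,0=2,2->1,3->1,4->1] -> levels [6 9 6 7 6]
Step 6: flows [1->0,0=2,1->2,1->3,1->4] -> levels [7 5 7 8 7]
  -> period-2 cycle: step 6 state = step 4 state; never stabilizes
  -> state at step 30: (30-4) mod 2 = 0, same as step 4 -> [7 5 7 8 7]

Answer: 7 5 7 8 7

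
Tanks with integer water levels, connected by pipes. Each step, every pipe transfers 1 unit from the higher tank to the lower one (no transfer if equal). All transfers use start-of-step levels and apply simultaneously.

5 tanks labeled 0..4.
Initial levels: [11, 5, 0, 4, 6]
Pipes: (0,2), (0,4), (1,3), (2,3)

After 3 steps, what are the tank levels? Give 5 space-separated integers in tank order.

Step 1: flows [0->2,0->4,1->3,3->2] -> levels [9 4 2 4 7]
Step 2: flows [0->2,0->4,1=3,3->2] -> levels [7 4 4 3 8]
Step 3: flows [0->2,4->0,1->3,2->3] -> levels [7 3 4 5 7]

Answer: 7 3 4 5 7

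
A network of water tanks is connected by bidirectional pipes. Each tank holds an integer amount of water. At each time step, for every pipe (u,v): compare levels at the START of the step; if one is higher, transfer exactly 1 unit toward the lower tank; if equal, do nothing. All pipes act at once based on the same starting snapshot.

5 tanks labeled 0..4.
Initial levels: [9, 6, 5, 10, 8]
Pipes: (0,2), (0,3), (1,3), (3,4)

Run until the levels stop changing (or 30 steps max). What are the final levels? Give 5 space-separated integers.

Step 1: flows [0->2,3->0,3->1,3->4] -> levels [9 7 6 7 9]
Step 2: flows [0->2,0->3,1=3,4->3] -> levels [7 7 7 9 8]
Step 3: flows [0=2,3->0,3->1,3->4] -> levels [8 8 7 6 9]
Step 4: flows [0->2,0->3,1->3,4->3] -> levels [6 7 8 9 8]
Step 5: flows [2->0,3->0,3->1,3->4] -> levels [8 8 7 6 9]
  -> period-2 cycle: step 5 state = step 3 state; never stabilizes
  -> state at step 30: (30-3) mod 2 = 1, same as step 4 -> [6 7 8 9 8]

Answer: 6 7 8 9 8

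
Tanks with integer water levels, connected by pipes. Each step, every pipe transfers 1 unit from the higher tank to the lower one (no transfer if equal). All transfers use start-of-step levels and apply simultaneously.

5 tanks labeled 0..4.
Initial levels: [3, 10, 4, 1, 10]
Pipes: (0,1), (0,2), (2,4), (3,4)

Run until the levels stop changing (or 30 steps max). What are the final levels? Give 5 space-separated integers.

Answer: 5 7 7 5 4

Derivation:
Step 1: flows [1->0,2->0,4->2,4->3] -> levels [5 9 4 2 8]
Step 2: flows [1->0,0->2,4->2,4->3] -> levels [5 8 6 3 6]
Step 3: flows [1->0,2->0,2=4,4->3] -> levels [7 7 5 4 5]
Step 4: flows [0=1,0->2,2=4,4->3] -> levels [6 7 6 5 4]
Step 5: flows [1->0,0=2,2->4,3->4] -> levels [7 6 5 4 6]
Step 6: flows [0->1,0->2,4->2,4->3] -> levels [5 7 7 5 4]
Step 7: flows [1->0,2->0,2->4,3->4] -> levels [7 6 5 4 6]
  -> period-2 cycle: step 7 state = step 5 state; never stabilizes
  -> state at step 30: (30-5) mod 2 = 1, same as step 6 -> [5 7 7 5 4]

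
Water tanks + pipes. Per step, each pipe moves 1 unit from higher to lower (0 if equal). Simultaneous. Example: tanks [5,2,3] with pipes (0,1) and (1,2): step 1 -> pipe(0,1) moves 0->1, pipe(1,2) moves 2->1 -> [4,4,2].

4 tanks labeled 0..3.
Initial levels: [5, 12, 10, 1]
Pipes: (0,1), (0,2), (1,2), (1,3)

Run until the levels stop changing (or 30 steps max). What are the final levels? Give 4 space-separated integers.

Answer: 8 7 6 7

Derivation:
Step 1: flows [1->0,2->0,1->2,1->3] -> levels [7 9 10 2]
Step 2: flows [1->0,2->0,2->1,1->3] -> levels [9 8 8 3]
Step 3: flows [0->1,0->2,1=2,1->3] -> levels [7 8 9 4]
Step 4: flows [1->0,2->0,2->1,1->3] -> levels [9 7 7 5]
Step 5: flows [0->1,0->2,1=2,1->3] -> levels [7 7 8 6]
Step 6: flows [0=1,2->0,2->1,1->3] -> levels [8 7 6 7]
Step 7: flows [0->1,0->2,1->2,1=3] -> levels [6 7 8 7]
Step 8: flows [1->0,2->0,2->1,1=3] -> levels [8 7 6 7]
  -> period-2 cycle: step 8 state = step 6 state; never stabilizes
  -> state at step 30: (30-6) mod 2 = 0, same as step 6 -> [8 7 6 7]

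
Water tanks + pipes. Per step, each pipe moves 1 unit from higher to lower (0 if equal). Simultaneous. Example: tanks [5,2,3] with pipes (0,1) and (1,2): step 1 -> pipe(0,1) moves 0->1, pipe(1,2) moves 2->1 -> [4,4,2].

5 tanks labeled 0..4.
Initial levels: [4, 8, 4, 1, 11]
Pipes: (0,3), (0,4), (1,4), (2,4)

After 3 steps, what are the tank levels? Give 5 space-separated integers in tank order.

Answer: 4 7 7 4 6

Derivation:
Step 1: flows [0->3,4->0,4->1,4->2] -> levels [4 9 5 2 8]
Step 2: flows [0->3,4->0,1->4,4->2] -> levels [4 8 6 3 7]
Step 3: flows [0->3,4->0,1->4,4->2] -> levels [4 7 7 4 6]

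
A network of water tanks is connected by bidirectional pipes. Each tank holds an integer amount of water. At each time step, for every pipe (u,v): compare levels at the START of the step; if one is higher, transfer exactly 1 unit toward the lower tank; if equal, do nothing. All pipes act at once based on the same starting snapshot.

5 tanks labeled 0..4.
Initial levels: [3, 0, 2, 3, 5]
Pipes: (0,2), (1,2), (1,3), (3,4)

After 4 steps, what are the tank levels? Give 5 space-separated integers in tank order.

Step 1: flows [0->2,2->1,3->1,4->3] -> levels [2 2 2 3 4]
Step 2: flows [0=2,1=2,3->1,4->3] -> levels [2 3 2 3 3]
Step 3: flows [0=2,1->2,1=3,3=4] -> levels [2 2 3 3 3]
Step 4: flows [2->0,2->1,3->1,3=4] -> levels [3 4 1 2 3]

Answer: 3 4 1 2 3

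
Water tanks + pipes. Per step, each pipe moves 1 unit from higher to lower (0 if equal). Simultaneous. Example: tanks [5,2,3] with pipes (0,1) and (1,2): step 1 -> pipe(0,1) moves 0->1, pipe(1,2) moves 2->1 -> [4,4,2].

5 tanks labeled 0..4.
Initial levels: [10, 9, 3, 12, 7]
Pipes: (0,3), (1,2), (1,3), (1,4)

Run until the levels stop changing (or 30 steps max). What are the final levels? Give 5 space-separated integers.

Answer: 8 6 9 9 9

Derivation:
Step 1: flows [3->0,1->2,3->1,1->4] -> levels [11 8 4 10 8]
Step 2: flows [0->3,1->2,3->1,1=4] -> levels [10 8 5 10 8]
Step 3: flows [0=3,1->2,3->1,1=4] -> levels [10 8 6 9 8]
Step 4: flows [0->3,1->2,3->1,1=4] -> levels [9 8 7 9 8]
Step 5: flows [0=3,1->2,3->1,1=4] -> levels [9 8 8 8 8]
Step 6: flows [0->3,1=2,1=3,1=4] -> levels [8 8 8 9 8]
Step 7: flows [3->0,1=2,3->1,1=4] -> levels [9 9 8 7 8]
Step 8: flows [0->3,1->2,1->3,1->4] -> levels [8 6 9 9 9]
Step 9: flows [3->0,2->1,3->1,4->1] -> levels [9 9 8 7 8]
  -> period-2 cycle: step 9 state = step 7 state; never stabilizes
  -> state at step 30: (30-7) mod 2 = 1, same as step 8 -> [8 6 9 9 9]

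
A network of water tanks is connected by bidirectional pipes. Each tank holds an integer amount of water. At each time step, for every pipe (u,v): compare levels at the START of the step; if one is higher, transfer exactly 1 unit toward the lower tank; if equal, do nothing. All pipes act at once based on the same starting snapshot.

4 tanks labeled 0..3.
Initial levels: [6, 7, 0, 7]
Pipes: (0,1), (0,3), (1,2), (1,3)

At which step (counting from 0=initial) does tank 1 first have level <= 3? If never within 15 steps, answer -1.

Answer: 5

Derivation:
Step 1: flows [1->0,3->0,1->2,1=3] -> levels [8 5 1 6]
Step 2: flows [0->1,0->3,1->2,3->1] -> levels [6 6 2 6]
Step 3: flows [0=1,0=3,1->2,1=3] -> levels [6 5 3 6]
Step 4: flows [0->1,0=3,1->2,3->1] -> levels [5 6 4 5]
Step 5: flows [1->0,0=3,1->2,1->3] -> levels [6 3 5 6]
Tank 1 first reaches <=3 at step 5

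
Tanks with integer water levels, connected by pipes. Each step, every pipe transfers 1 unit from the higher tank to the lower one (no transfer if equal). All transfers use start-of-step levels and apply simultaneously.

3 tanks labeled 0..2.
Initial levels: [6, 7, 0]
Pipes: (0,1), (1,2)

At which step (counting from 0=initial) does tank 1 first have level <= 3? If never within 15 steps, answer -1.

Answer: 6

Derivation:
Step 1: flows [1->0,1->2] -> levels [7 5 1]
Step 2: flows [0->1,1->2] -> levels [6 5 2]
Step 3: flows [0->1,1->2] -> levels [5 5 3]
Step 4: flows [0=1,1->2] -> levels [5 4 4]
Step 5: flows [0->1,1=2] -> levels [4 5 4]
Step 6: flows [1->0,1->2] -> levels [5 3 5]
Tank 1 first reaches <=3 at step 6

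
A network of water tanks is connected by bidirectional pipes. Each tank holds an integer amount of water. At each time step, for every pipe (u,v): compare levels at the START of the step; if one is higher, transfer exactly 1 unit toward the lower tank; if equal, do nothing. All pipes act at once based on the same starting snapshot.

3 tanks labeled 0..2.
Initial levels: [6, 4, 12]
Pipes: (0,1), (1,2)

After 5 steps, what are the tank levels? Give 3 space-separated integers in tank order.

Answer: 7 8 7

Derivation:
Step 1: flows [0->1,2->1] -> levels [5 6 11]
Step 2: flows [1->0,2->1] -> levels [6 6 10]
Step 3: flows [0=1,2->1] -> levels [6 7 9]
Step 4: flows [1->0,2->1] -> levels [7 7 8]
Step 5: flows [0=1,2->1] -> levels [7 8 7]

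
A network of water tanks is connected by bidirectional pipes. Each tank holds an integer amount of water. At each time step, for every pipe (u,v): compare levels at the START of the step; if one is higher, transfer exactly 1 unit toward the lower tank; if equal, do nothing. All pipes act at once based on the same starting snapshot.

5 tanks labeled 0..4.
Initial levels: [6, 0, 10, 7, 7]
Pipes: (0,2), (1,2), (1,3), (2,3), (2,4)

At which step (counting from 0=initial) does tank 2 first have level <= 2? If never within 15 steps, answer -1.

Step 1: flows [2->0,2->1,3->1,2->3,2->4] -> levels [7 2 6 7 8]
Step 2: flows [0->2,2->1,3->1,3->2,4->2] -> levels [6 4 8 5 7]
Step 3: flows [2->0,2->1,3->1,2->3,2->4] -> levels [7 6 4 5 8]
Step 4: flows [0->2,1->2,1->3,3->2,4->2] -> levels [6 4 8 5 7]
  -> period-2 cycle (repeats step 2); tank 2 never drops to <=2
Tank 2 never reaches <=2 within 15 steps

Answer: -1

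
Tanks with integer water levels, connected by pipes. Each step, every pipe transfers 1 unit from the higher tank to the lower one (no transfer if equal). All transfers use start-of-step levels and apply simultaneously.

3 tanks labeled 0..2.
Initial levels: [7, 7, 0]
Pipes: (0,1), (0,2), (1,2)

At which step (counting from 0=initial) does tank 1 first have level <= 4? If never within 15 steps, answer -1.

Answer: 3

Derivation:
Step 1: flows [0=1,0->2,1->2] -> levels [6 6 2]
Step 2: flows [0=1,0->2,1->2] -> levels [5 5 4]
Step 3: flows [0=1,0->2,1->2] -> levels [4 4 6]
Tank 1 first reaches <=4 at step 3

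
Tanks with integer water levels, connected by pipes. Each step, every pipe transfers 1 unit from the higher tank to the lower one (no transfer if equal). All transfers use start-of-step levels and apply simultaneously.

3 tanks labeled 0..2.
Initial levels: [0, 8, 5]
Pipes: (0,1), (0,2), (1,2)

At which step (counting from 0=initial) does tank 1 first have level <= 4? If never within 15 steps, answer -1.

Answer: 2

Derivation:
Step 1: flows [1->0,2->0,1->2] -> levels [2 6 5]
Step 2: flows [1->0,2->0,1->2] -> levels [4 4 5]
Tank 1 first reaches <=4 at step 2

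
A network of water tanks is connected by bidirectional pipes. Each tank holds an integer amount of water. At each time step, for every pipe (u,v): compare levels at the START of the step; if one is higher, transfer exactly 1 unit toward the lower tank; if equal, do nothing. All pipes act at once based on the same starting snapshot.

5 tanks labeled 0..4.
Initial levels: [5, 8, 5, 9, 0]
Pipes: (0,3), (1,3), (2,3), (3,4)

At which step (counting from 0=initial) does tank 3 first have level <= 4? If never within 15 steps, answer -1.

Step 1: flows [3->0,3->1,3->2,3->4] -> levels [6 9 6 5 1]
Step 2: flows [0->3,1->3,2->3,3->4] -> levels [5 8 5 7 2]
Step 3: flows [3->0,1->3,3->2,3->4] -> levels [6 7 6 5 3]
Step 4: flows [0->3,1->3,2->3,3->4] -> levels [5 6 5 7 4]
Step 5: flows [3->0,3->1,3->2,3->4] -> levels [6 7 6 3 5]
Tank 3 first reaches <=4 at step 5

Answer: 5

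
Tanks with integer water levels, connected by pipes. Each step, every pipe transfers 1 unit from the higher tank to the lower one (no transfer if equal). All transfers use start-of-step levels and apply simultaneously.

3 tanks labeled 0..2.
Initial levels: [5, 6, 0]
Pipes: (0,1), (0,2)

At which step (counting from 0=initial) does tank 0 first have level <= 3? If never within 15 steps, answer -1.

Step 1: flows [1->0,0->2] -> levels [5 5 1]
Step 2: flows [0=1,0->2] -> levels [4 5 2]
Step 3: flows [1->0,0->2] -> levels [4 4 3]
Step 4: flows [0=1,0->2] -> levels [3 4 4]
Tank 0 first reaches <=3 at step 4

Answer: 4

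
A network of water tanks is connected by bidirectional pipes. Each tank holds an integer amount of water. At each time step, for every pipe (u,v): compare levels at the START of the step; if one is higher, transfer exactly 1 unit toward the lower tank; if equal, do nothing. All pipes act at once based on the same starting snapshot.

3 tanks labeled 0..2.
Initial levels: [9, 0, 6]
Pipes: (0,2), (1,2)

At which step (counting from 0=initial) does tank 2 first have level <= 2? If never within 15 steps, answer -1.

Answer: -1

Derivation:
Step 1: flows [0->2,2->1] -> levels [8 1 6]
Step 2: flows [0->2,2->1] -> levels [7 2 6]
Step 3: flows [0->2,2->1] -> levels [6 3 6]
Step 4: flows [0=2,2->1] -> levels [6 4 5]
Step 5: flows [0->2,2->1] -> levels [5 5 5]
Step 6: flows [0=2,1=2] -> levels [5 5 5]
  -> stable; tank 2 stays at 5 > 2
Tank 2 never reaches <=2 within 15 steps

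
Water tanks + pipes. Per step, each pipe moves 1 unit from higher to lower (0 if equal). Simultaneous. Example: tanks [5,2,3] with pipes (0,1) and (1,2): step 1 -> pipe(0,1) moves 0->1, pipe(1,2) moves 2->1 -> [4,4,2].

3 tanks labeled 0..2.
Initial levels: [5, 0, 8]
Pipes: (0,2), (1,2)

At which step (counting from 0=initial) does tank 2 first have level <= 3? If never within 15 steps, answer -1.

Answer: 6

Derivation:
Step 1: flows [2->0,2->1] -> levels [6 1 6]
Step 2: flows [0=2,2->1] -> levels [6 2 5]
Step 3: flows [0->2,2->1] -> levels [5 3 5]
Step 4: flows [0=2,2->1] -> levels [5 4 4]
Step 5: flows [0->2,1=2] -> levels [4 4 5]
Step 6: flows [2->0,2->1] -> levels [5 5 3]
Tank 2 first reaches <=3 at step 6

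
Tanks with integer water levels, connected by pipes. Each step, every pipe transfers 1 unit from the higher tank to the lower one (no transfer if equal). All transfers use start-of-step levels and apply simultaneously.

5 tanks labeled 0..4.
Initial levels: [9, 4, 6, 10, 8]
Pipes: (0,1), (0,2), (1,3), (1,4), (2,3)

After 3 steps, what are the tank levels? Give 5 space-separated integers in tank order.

Step 1: flows [0->1,0->2,3->1,4->1,3->2] -> levels [7 7 8 8 7]
Step 2: flows [0=1,2->0,3->1,1=4,2=3] -> levels [8 8 7 7 7]
Step 3: flows [0=1,0->2,1->3,1->4,2=3] -> levels [7 6 8 8 8]

Answer: 7 6 8 8 8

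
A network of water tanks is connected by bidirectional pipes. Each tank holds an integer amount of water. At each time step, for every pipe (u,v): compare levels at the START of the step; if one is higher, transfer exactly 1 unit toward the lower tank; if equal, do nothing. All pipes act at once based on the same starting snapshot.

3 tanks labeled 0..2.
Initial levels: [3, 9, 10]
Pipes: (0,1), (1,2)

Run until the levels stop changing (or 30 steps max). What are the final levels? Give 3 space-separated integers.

Step 1: flows [1->0,2->1] -> levels [4 9 9]
Step 2: flows [1->0,1=2] -> levels [5 8 9]
Step 3: flows [1->0,2->1] -> levels [6 8 8]
Step 4: flows [1->0,1=2] -> levels [7 7 8]
Step 5: flows [0=1,2->1] -> levels [7 8 7]
Step 6: flows [1->0,1->2] -> levels [8 6 8]
Step 7: flows [0->1,2->1] -> levels [7 8 7]
  -> period-2 cycle: step 7 state = step 5 state; never stabilizes
  -> state at step 30: (30-5) mod 2 = 1, same as step 6 -> [8 6 8]

Answer: 8 6 8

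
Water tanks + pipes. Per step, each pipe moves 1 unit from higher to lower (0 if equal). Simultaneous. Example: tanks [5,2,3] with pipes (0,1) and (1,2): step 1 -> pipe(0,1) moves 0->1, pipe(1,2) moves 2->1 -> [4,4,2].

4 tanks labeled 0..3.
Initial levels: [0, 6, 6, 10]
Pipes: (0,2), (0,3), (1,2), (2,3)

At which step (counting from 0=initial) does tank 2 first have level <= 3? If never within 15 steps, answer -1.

Step 1: flows [2->0,3->0,1=2,3->2] -> levels [2 6 6 8]
Step 2: flows [2->0,3->0,1=2,3->2] -> levels [4 6 6 6]
Step 3: flows [2->0,3->0,1=2,2=3] -> levels [6 6 5 5]
Step 4: flows [0->2,0->3,1->2,2=3] -> levels [4 5 7 6]
Step 5: flows [2->0,3->0,2->1,2->3] -> levels [6 6 4 6]
Step 6: flows [0->2,0=3,1->2,3->2] -> levels [5 5 7 5]
Step 7: flows [2->0,0=3,2->1,2->3] -> levels [6 6 4 6]
  -> period-2 cycle (repeats step 5); tank 2 never drops to <=3
Tank 2 never reaches <=3 within 15 steps

Answer: -1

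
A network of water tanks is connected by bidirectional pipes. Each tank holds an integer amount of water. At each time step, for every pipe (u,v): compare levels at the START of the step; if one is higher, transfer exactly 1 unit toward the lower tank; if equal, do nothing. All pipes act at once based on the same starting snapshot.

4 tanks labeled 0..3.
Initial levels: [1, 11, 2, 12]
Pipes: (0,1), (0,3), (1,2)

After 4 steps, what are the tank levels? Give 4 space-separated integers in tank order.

Step 1: flows [1->0,3->0,1->2] -> levels [3 9 3 11]
Step 2: flows [1->0,3->0,1->2] -> levels [5 7 4 10]
Step 3: flows [1->0,3->0,1->2] -> levels [7 5 5 9]
Step 4: flows [0->1,3->0,1=2] -> levels [7 6 5 8]

Answer: 7 6 5 8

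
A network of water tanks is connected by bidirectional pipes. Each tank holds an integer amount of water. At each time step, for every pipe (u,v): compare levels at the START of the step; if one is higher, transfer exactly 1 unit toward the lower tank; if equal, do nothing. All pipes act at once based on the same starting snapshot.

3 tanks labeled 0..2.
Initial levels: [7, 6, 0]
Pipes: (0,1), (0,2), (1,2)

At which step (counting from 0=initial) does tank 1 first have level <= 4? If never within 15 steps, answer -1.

Step 1: flows [0->1,0->2,1->2] -> levels [5 6 2]
Step 2: flows [1->0,0->2,1->2] -> levels [5 4 4]
Tank 1 first reaches <=4 at step 2

Answer: 2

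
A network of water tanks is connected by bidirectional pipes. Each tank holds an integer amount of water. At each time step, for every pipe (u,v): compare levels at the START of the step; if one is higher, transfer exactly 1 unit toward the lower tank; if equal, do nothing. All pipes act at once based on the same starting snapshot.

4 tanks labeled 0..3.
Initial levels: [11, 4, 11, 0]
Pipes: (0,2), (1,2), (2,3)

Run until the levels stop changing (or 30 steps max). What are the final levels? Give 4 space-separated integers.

Answer: 7 7 5 7

Derivation:
Step 1: flows [0=2,2->1,2->3] -> levels [11 5 9 1]
Step 2: flows [0->2,2->1,2->3] -> levels [10 6 8 2]
Step 3: flows [0->2,2->1,2->3] -> levels [9 7 7 3]
Step 4: flows [0->2,1=2,2->3] -> levels [8 7 7 4]
Step 5: flows [0->2,1=2,2->3] -> levels [7 7 7 5]
Step 6: flows [0=2,1=2,2->3] -> levels [7 7 6 6]
Step 7: flows [0->2,1->2,2=3] -> levels [6 6 8 6]
Step 8: flows [2->0,2->1,2->3] -> levels [7 7 5 7]
Step 9: flows [0->2,1->2,3->2] -> levels [6 6 8 6]
  -> period-2 cycle: step 9 state = step 7 state; never stabilizes
  -> state at step 30: (30-7) mod 2 = 1, same as step 8 -> [7 7 5 7]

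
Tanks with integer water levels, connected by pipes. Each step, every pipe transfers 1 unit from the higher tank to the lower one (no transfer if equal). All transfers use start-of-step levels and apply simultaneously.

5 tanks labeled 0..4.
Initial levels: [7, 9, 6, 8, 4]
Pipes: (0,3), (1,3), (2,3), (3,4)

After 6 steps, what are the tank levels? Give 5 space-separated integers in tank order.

Answer: 7 7 6 8 6

Derivation:
Step 1: flows [3->0,1->3,3->2,3->4] -> levels [8 8 7 6 5]
Step 2: flows [0->3,1->3,2->3,3->4] -> levels [7 7 6 8 6]
Step 3: flows [3->0,3->1,3->2,3->4] -> levels [8 8 7 4 7]
Step 4: flows [0->3,1->3,2->3,4->3] -> levels [7 7 6 8 6]
  -> period-2 cycle: step 4 state = step 2 state
  -> state at step 6: (6-2) mod 2 = 0, same as step 2 -> [7 7 6 8 6]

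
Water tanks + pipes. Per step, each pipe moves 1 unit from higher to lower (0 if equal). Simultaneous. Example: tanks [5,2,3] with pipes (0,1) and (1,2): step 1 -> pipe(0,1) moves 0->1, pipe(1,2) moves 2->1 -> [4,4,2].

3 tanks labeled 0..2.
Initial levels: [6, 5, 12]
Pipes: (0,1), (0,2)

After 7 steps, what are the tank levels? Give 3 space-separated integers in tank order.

Answer: 7 8 8

Derivation:
Step 1: flows [0->1,2->0] -> levels [6 6 11]
Step 2: flows [0=1,2->0] -> levels [7 6 10]
Step 3: flows [0->1,2->0] -> levels [7 7 9]
Step 4: flows [0=1,2->0] -> levels [8 7 8]
Step 5: flows [0->1,0=2] -> levels [7 8 8]
Step 6: flows [1->0,2->0] -> levels [9 7 7]
Step 7: flows [0->1,0->2] -> levels [7 8 8]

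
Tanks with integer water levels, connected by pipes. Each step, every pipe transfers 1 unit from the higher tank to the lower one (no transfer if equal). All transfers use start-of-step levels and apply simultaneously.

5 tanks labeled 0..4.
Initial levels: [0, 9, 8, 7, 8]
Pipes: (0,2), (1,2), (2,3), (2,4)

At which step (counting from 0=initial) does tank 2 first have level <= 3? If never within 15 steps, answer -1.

Answer: -1

Derivation:
Step 1: flows [2->0,1->2,2->3,2=4] -> levels [1 8 7 8 8]
Step 2: flows [2->0,1->2,3->2,4->2] -> levels [2 7 9 7 7]
Step 3: flows [2->0,2->1,2->3,2->4] -> levels [3 8 5 8 8]
Step 4: flows [2->0,1->2,3->2,4->2] -> levels [4 7 7 7 7]
Step 5: flows [2->0,1=2,2=3,2=4] -> levels [5 7 6 7 7]
Step 6: flows [2->0,1->2,3->2,4->2] -> levels [6 6 8 6 6]
Step 7: flows [2->0,2->1,2->3,2->4] -> levels [7 7 4 7 7]
Step 8: flows [0->2,1->2,3->2,4->2] -> levels [6 6 8 6 6]
  -> period-2 cycle (repeats step 6); tank 2 never drops to <=3
Tank 2 never reaches <=3 within 15 steps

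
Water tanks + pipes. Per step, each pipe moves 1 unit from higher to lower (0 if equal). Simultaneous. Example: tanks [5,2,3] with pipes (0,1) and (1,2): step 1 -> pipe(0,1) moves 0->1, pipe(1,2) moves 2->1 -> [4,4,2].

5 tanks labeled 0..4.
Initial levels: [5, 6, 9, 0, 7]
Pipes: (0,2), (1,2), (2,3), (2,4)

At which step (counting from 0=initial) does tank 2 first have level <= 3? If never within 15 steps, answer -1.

Answer: -1

Derivation:
Step 1: flows [2->0,2->1,2->3,2->4] -> levels [6 7 5 1 8]
Step 2: flows [0->2,1->2,2->3,4->2] -> levels [5 6 7 2 7]
Step 3: flows [2->0,2->1,2->3,2=4] -> levels [6 7 4 3 7]
Step 4: flows [0->2,1->2,2->3,4->2] -> levels [5 6 6 4 6]
Step 5: flows [2->0,1=2,2->3,2=4] -> levels [6 6 4 5 6]
Step 6: flows [0->2,1->2,3->2,4->2] -> levels [5 5 8 4 5]
Step 7: flows [2->0,2->1,2->3,2->4] -> levels [6 6 4 5 6]
  -> period-2 cycle (repeats step 5); tank 2 never drops to <=3
Tank 2 never reaches <=3 within 15 steps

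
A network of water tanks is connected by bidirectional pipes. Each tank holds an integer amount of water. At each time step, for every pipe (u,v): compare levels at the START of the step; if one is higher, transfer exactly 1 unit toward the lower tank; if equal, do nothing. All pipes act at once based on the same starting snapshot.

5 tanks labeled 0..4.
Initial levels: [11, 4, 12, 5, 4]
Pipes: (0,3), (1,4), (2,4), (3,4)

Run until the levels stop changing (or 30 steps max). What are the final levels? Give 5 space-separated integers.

Step 1: flows [0->3,1=4,2->4,3->4] -> levels [10 4 11 5 6]
Step 2: flows [0->3,4->1,2->4,4->3] -> levels [9 5 10 7 5]
Step 3: flows [0->3,1=4,2->4,3->4] -> levels [8 5 9 7 7]
Step 4: flows [0->3,4->1,2->4,3=4] -> levels [7 6 8 8 7]
Step 5: flows [3->0,4->1,2->4,3->4] -> levels [8 7 7 6 8]
Step 6: flows [0->3,4->1,4->2,4->3] -> levels [7 8 8 8 5]
Step 7: flows [3->0,1->4,2->4,3->4] -> levels [8 7 7 6 8]
  -> period-2 cycle: step 7 state = step 5 state; never stabilizes
  -> state at step 30: (30-5) mod 2 = 1, same as step 6 -> [7 8 8 8 5]

Answer: 7 8 8 8 5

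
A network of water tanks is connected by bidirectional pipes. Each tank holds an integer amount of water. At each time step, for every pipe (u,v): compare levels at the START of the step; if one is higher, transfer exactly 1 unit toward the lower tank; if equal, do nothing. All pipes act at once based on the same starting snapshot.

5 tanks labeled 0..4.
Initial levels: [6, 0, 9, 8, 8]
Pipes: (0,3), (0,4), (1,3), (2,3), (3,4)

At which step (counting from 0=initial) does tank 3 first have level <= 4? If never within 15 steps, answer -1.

Answer: 7

Derivation:
Step 1: flows [3->0,4->0,3->1,2->3,3=4] -> levels [8 1 8 7 7]
Step 2: flows [0->3,0->4,3->1,2->3,3=4] -> levels [6 2 7 8 8]
Step 3: flows [3->0,4->0,3->1,3->2,3=4] -> levels [8 3 8 5 7]
Step 4: flows [0->3,0->4,3->1,2->3,4->3] -> levels [6 4 7 7 7]
Step 5: flows [3->0,4->0,3->1,2=3,3=4] -> levels [8 5 7 5 6]
Step 6: flows [0->3,0->4,1=3,2->3,4->3] -> levels [6 5 6 8 6]
Step 7: flows [3->0,0=4,3->1,3->2,3->4] -> levels [7 6 7 4 7]
Tank 3 first reaches <=4 at step 7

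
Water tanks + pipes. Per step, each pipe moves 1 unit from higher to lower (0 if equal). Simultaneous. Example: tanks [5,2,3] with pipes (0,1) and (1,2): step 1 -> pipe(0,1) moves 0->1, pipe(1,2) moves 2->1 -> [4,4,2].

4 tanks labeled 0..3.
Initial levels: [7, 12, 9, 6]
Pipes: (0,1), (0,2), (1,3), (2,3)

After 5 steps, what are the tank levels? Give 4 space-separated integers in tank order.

Answer: 8 9 8 9

Derivation:
Step 1: flows [1->0,2->0,1->3,2->3] -> levels [9 10 7 8]
Step 2: flows [1->0,0->2,1->3,3->2] -> levels [9 8 9 8]
Step 3: flows [0->1,0=2,1=3,2->3] -> levels [8 9 8 9]
Step 4: flows [1->0,0=2,1=3,3->2] -> levels [9 8 9 8]
  -> period-2 cycle: step 4 state = step 2 state
  -> state at step 5: (5-2) mod 2 = 1, same as step 3 -> [8 9 8 9]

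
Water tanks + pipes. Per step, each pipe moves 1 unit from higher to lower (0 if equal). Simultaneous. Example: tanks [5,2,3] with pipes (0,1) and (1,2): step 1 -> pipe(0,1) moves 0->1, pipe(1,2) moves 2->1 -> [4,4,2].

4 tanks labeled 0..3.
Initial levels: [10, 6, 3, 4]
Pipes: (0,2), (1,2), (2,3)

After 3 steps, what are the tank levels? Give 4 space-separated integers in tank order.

Step 1: flows [0->2,1->2,3->2] -> levels [9 5 6 3]
Step 2: flows [0->2,2->1,2->3] -> levels [8 6 5 4]
Step 3: flows [0->2,1->2,2->3] -> levels [7 5 6 5]

Answer: 7 5 6 5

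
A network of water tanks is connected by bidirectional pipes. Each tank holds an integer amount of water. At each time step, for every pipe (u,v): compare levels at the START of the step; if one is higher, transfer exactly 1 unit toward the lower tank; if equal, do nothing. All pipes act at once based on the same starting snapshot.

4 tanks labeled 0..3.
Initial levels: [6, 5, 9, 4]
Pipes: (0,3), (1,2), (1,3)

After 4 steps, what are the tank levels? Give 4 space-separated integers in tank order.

Answer: 6 7 6 5

Derivation:
Step 1: flows [0->3,2->1,1->3] -> levels [5 5 8 6]
Step 2: flows [3->0,2->1,3->1] -> levels [6 7 7 4]
Step 3: flows [0->3,1=2,1->3] -> levels [5 6 7 6]
Step 4: flows [3->0,2->1,1=3] -> levels [6 7 6 5]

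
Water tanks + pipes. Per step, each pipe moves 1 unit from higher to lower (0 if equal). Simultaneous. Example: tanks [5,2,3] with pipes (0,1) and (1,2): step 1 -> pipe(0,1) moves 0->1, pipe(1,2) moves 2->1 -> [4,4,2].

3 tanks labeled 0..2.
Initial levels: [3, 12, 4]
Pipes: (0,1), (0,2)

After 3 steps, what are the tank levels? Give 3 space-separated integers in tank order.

Answer: 5 9 5

Derivation:
Step 1: flows [1->0,2->0] -> levels [5 11 3]
Step 2: flows [1->0,0->2] -> levels [5 10 4]
Step 3: flows [1->0,0->2] -> levels [5 9 5]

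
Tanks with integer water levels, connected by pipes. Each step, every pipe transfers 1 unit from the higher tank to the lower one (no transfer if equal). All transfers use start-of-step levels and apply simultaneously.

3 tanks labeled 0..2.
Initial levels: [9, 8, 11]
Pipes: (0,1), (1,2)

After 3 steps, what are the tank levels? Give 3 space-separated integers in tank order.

Step 1: flows [0->1,2->1] -> levels [8 10 10]
Step 2: flows [1->0,1=2] -> levels [9 9 10]
Step 3: flows [0=1,2->1] -> levels [9 10 9]

Answer: 9 10 9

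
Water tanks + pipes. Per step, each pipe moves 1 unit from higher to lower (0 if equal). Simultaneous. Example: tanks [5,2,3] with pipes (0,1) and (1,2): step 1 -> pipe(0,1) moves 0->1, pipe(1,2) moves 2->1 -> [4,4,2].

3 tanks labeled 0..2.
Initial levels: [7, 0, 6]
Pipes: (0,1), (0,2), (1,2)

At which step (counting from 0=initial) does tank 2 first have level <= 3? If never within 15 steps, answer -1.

Step 1: flows [0->1,0->2,2->1] -> levels [5 2 6]
Step 2: flows [0->1,2->0,2->1] -> levels [5 4 4]
Step 3: flows [0->1,0->2,1=2] -> levels [3 5 5]
Step 4: flows [1->0,2->0,1=2] -> levels [5 4 4]
  -> period-2 cycle (repeats step 2); tank 2 never drops to <=3
Tank 2 never reaches <=3 within 15 steps

Answer: -1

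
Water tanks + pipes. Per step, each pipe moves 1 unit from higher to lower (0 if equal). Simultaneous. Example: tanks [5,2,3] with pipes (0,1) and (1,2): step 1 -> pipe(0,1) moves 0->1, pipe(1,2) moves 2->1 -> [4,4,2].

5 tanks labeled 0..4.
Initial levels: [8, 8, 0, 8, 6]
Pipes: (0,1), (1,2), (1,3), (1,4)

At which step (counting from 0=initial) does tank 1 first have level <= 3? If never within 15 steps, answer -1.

Answer: 6

Derivation:
Step 1: flows [0=1,1->2,1=3,1->4] -> levels [8 6 1 8 7]
Step 2: flows [0->1,1->2,3->1,4->1] -> levels [7 8 2 7 6]
Step 3: flows [1->0,1->2,1->3,1->4] -> levels [8 4 3 8 7]
Step 4: flows [0->1,1->2,3->1,4->1] -> levels [7 6 4 7 6]
Step 5: flows [0->1,1->2,3->1,1=4] -> levels [6 7 5 6 6]
Step 6: flows [1->0,1->2,1->3,1->4] -> levels [7 3 6 7 7]
Tank 1 first reaches <=3 at step 6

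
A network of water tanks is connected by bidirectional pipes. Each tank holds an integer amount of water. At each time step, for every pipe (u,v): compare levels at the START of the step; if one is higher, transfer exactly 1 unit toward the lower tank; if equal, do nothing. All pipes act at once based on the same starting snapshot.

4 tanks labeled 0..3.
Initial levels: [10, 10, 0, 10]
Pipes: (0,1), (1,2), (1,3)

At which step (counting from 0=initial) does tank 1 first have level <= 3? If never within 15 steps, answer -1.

Step 1: flows [0=1,1->2,1=3] -> levels [10 9 1 10]
Step 2: flows [0->1,1->2,3->1] -> levels [9 10 2 9]
Step 3: flows [1->0,1->2,1->3] -> levels [10 7 3 10]
Step 4: flows [0->1,1->2,3->1] -> levels [9 8 4 9]
Step 5: flows [0->1,1->2,3->1] -> levels [8 9 5 8]
Step 6: flows [1->0,1->2,1->3] -> levels [9 6 6 9]
Step 7: flows [0->1,1=2,3->1] -> levels [8 8 6 8]
Step 8: flows [0=1,1->2,1=3] -> levels [8 7 7 8]
Step 9: flows [0->1,1=2,3->1] -> levels [7 9 7 7]
Step 10: flows [1->0,1->2,1->3] -> levels [8 6 8 8]
Step 11: flows [0->1,2->1,3->1] -> levels [7 9 7 7]
  -> period-2 cycle (repeats step 9); tank 1 never drops to <=3
Tank 1 never reaches <=3 within 15 steps

Answer: -1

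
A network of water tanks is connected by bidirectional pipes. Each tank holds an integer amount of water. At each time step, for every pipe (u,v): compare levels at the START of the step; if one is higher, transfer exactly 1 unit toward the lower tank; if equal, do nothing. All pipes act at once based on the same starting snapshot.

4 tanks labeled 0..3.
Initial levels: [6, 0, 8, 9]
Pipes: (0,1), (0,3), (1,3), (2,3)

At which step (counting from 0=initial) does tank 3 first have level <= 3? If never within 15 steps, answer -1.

Answer: -1

Derivation:
Step 1: flows [0->1,3->0,3->1,3->2] -> levels [6 2 9 6]
Step 2: flows [0->1,0=3,3->1,2->3] -> levels [5 4 8 6]
Step 3: flows [0->1,3->0,3->1,2->3] -> levels [5 6 7 5]
Step 4: flows [1->0,0=3,1->3,2->3] -> levels [6 4 6 7]
Step 5: flows [0->1,3->0,3->1,3->2] -> levels [6 6 7 4]
Step 6: flows [0=1,0->3,1->3,2->3] -> levels [5 5 6 7]
Step 7: flows [0=1,3->0,3->1,3->2] -> levels [6 6 7 4]
  -> period-2 cycle (repeats step 5); tank 3 never drops to <=3
Tank 3 never reaches <=3 within 15 steps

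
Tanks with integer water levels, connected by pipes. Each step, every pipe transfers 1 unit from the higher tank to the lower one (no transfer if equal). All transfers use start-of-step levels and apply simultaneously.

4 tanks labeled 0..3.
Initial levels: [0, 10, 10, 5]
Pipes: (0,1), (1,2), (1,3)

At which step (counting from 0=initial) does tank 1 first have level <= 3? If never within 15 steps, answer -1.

Step 1: flows [1->0,1=2,1->3] -> levels [1 8 10 6]
Step 2: flows [1->0,2->1,1->3] -> levels [2 7 9 7]
Step 3: flows [1->0,2->1,1=3] -> levels [3 7 8 7]
Step 4: flows [1->0,2->1,1=3] -> levels [4 7 7 7]
Step 5: flows [1->0,1=2,1=3] -> levels [5 6 7 7]
Step 6: flows [1->0,2->1,3->1] -> levels [6 7 6 6]
Step 7: flows [1->0,1->2,1->3] -> levels [7 4 7 7]
Step 8: flows [0->1,2->1,3->1] -> levels [6 7 6 6]
  -> period-2 cycle (repeats step 6); tank 1 never drops to <=3
Tank 1 never reaches <=3 within 15 steps

Answer: -1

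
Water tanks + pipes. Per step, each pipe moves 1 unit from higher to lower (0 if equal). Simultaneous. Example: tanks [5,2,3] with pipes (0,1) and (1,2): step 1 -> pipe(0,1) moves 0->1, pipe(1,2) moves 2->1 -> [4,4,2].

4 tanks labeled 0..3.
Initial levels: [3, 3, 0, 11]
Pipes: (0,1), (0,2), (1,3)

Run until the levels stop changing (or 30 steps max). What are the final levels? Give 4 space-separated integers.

Answer: 3 6 4 4

Derivation:
Step 1: flows [0=1,0->2,3->1] -> levels [2 4 1 10]
Step 2: flows [1->0,0->2,3->1] -> levels [2 4 2 9]
Step 3: flows [1->0,0=2,3->1] -> levels [3 4 2 8]
Step 4: flows [1->0,0->2,3->1] -> levels [3 4 3 7]
Step 5: flows [1->0,0=2,3->1] -> levels [4 4 3 6]
Step 6: flows [0=1,0->2,3->1] -> levels [3 5 4 5]
Step 7: flows [1->0,2->0,1=3] -> levels [5 4 3 5]
Step 8: flows [0->1,0->2,3->1] -> levels [3 6 4 4]
Step 9: flows [1->0,2->0,1->3] -> levels [5 4 3 5]
  -> period-2 cycle: step 9 state = step 7 state; never stabilizes
  -> state at step 30: (30-7) mod 2 = 1, same as step 8 -> [3 6 4 4]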